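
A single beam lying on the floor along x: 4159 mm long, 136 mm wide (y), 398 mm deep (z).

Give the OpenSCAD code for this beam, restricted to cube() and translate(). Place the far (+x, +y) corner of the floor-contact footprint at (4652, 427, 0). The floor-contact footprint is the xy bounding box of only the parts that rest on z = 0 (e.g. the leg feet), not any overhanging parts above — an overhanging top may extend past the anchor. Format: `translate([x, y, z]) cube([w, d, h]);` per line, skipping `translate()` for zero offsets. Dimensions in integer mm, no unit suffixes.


translate([493, 291, 0]) cube([4159, 136, 398]);


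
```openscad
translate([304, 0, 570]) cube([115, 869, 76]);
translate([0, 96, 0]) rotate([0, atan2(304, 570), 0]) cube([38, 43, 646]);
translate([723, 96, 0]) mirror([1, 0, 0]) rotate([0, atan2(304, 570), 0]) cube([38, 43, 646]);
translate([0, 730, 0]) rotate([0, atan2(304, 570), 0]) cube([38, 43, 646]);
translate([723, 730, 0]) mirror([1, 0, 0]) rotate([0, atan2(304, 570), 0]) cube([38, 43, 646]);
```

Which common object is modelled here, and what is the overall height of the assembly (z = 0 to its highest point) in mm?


A sawhorse. The overall height is 646 mm.

A beam across two mirrored pairs of raked legs — a sawhorse. The beam's underside is at z = 570 (matching the legs' vertical rise in atan2(304, 570)) and the beam is 76 mm tall, so its top is at 570 + 76 = 646 mm. The raked legs top out at the beam's underside, so that is the highest point.


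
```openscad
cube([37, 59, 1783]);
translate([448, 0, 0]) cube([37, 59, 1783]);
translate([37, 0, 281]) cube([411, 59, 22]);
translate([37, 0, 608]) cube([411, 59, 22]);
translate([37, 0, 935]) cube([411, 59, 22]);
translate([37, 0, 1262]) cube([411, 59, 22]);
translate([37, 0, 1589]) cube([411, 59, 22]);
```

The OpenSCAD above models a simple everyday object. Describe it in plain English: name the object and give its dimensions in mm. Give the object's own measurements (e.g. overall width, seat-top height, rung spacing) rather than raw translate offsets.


A straight ladder. Two 37×59 mm vertical rails, 1783 mm tall, stand 485 mm apart (outside-to-outside) with their front faces coplanar on the −y side. 5 rungs, each 59 mm deep and 22 mm tall, span between the inner faces of the rails, front faces flush with the rails. The lowest rung's underside is at z = 281 mm and rungs are spaced 327 mm apart (underside to underside).


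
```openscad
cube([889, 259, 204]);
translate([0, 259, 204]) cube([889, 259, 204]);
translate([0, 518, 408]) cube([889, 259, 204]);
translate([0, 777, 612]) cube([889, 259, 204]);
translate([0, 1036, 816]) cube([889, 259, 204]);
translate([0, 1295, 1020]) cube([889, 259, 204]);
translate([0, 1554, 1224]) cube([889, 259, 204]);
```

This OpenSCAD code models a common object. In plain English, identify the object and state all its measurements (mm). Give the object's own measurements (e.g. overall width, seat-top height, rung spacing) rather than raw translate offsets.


A straight staircase of 7 solid steps. Each step is 889 mm wide (x), 259 mm deep (y, the going) and 204 mm tall (the rise). The first step rests on the floor; each subsequent step sits one going further in +y and one rise higher in +z, directly behind and above the previous step with no overlap.


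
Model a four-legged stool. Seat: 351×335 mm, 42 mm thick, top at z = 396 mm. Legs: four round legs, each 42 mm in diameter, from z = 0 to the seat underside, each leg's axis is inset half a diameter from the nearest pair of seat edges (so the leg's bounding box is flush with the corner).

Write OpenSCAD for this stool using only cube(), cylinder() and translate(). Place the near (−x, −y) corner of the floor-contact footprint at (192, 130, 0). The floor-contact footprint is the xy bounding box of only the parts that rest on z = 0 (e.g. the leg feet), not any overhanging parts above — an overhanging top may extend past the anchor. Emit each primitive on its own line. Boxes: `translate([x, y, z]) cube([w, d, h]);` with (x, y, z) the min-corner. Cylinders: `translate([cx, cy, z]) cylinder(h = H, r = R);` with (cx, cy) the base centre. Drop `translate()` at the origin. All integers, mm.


translate([192, 130, 354]) cube([351, 335, 42]);
translate([213, 151, 0]) cylinder(h = 354, r = 21);
translate([522, 151, 0]) cylinder(h = 354, r = 21);
translate([213, 444, 0]) cylinder(h = 354, r = 21);
translate([522, 444, 0]) cylinder(h = 354, r = 21);


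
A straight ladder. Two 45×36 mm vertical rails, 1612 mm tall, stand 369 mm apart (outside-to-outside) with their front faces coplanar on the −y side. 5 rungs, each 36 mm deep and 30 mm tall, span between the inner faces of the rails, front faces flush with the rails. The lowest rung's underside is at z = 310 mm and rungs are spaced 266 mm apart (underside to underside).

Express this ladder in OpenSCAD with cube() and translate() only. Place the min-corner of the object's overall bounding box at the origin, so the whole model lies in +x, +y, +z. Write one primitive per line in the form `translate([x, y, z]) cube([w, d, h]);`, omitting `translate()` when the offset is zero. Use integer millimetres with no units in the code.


cube([45, 36, 1612]);
translate([324, 0, 0]) cube([45, 36, 1612]);
translate([45, 0, 310]) cube([279, 36, 30]);
translate([45, 0, 576]) cube([279, 36, 30]);
translate([45, 0, 842]) cube([279, 36, 30]);
translate([45, 0, 1108]) cube([279, 36, 30]);
translate([45, 0, 1374]) cube([279, 36, 30]);


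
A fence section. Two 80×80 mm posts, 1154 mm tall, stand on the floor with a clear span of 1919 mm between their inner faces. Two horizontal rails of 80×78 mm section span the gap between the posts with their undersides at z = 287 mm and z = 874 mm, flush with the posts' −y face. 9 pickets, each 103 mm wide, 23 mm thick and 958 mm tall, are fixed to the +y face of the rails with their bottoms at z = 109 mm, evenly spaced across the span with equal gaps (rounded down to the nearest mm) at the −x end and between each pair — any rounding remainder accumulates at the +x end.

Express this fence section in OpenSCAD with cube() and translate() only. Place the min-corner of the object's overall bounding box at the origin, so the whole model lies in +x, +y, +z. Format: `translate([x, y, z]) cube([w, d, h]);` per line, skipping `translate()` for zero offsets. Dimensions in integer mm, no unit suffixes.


cube([80, 80, 1154]);
translate([1999, 0, 0]) cube([80, 80, 1154]);
translate([80, 0, 287]) cube([1919, 80, 78]);
translate([80, 0, 874]) cube([1919, 80, 78]);
translate([179, 80, 109]) cube([103, 23, 958]);
translate([381, 80, 109]) cube([103, 23, 958]);
translate([583, 80, 109]) cube([103, 23, 958]);
translate([785, 80, 109]) cube([103, 23, 958]);
translate([987, 80, 109]) cube([103, 23, 958]);
translate([1189, 80, 109]) cube([103, 23, 958]);
translate([1391, 80, 109]) cube([103, 23, 958]);
translate([1593, 80, 109]) cube([103, 23, 958]);
translate([1795, 80, 109]) cube([103, 23, 958]);


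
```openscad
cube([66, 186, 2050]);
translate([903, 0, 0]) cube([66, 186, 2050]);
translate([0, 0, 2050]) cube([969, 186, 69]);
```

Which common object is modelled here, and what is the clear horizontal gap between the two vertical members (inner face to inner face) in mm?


A door frame. The clear opening width is 837 mm.

Two 2050 mm tall posts with a header on top — a door frame. The left jamb is 66 mm wide at x = 0; the right jamb starts at x = 903. The clear opening is 903 − 66 = 837 mm.


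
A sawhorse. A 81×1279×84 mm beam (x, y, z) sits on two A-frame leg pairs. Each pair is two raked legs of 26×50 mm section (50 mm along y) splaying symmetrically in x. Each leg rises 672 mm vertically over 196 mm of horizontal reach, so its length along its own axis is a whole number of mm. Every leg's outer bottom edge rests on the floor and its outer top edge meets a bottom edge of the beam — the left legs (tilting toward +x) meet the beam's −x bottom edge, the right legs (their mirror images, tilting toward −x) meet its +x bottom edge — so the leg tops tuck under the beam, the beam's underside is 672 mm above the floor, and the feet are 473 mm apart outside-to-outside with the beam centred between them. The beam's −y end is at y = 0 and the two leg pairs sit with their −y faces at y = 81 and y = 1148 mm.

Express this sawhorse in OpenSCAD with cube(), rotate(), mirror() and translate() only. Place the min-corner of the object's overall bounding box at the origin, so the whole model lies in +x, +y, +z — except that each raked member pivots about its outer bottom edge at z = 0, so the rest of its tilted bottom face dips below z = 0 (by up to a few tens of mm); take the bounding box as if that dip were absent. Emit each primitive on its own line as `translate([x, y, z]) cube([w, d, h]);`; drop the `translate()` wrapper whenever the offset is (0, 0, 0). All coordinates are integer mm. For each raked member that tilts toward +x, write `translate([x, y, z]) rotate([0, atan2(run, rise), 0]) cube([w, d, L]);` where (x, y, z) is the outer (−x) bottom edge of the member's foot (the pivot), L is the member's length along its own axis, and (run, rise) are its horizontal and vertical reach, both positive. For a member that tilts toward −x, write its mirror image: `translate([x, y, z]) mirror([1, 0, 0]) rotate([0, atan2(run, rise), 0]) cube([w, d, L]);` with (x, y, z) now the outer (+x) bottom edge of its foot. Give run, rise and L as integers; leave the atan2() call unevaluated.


// leg length = √(196² + 672²) = 700
// right-leg outer foot x = 2·196 + 81 = 473
// beam min-corner = (196, 0, 672)
translate([196, 0, 672]) cube([81, 1279, 84]);
translate([0, 81, 0]) rotate([0, atan2(196, 672), 0]) cube([26, 50, 700]);
translate([473, 81, 0]) mirror([1, 0, 0]) rotate([0, atan2(196, 672), 0]) cube([26, 50, 700]);
translate([0, 1148, 0]) rotate([0, atan2(196, 672), 0]) cube([26, 50, 700]);
translate([473, 1148, 0]) mirror([1, 0, 0]) rotate([0, atan2(196, 672), 0]) cube([26, 50, 700]);


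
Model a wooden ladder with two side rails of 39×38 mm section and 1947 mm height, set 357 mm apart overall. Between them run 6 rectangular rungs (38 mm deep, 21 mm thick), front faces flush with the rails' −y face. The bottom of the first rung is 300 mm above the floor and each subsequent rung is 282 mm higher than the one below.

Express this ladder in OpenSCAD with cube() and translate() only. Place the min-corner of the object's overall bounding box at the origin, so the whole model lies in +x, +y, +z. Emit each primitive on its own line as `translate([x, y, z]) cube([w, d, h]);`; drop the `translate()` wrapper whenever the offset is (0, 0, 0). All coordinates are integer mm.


cube([39, 38, 1947]);
translate([318, 0, 0]) cube([39, 38, 1947]);
translate([39, 0, 300]) cube([279, 38, 21]);
translate([39, 0, 582]) cube([279, 38, 21]);
translate([39, 0, 864]) cube([279, 38, 21]);
translate([39, 0, 1146]) cube([279, 38, 21]);
translate([39, 0, 1428]) cube([279, 38, 21]);
translate([39, 0, 1710]) cube([279, 38, 21]);


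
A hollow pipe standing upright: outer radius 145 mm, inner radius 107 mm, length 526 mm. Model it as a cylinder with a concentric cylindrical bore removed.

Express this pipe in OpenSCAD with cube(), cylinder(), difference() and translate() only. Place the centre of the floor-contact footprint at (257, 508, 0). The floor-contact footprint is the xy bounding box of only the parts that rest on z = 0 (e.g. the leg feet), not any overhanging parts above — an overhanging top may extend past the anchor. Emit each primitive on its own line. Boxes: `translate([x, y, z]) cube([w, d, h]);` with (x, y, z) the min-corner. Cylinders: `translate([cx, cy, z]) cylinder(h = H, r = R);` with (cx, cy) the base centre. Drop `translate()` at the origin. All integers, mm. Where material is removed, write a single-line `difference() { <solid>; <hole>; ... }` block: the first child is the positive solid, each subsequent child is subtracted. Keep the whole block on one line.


difference() { translate([257, 508, 0]) cylinder(h = 526, r = 145); translate([257, 508, 0]) cylinder(h = 526, r = 107); }


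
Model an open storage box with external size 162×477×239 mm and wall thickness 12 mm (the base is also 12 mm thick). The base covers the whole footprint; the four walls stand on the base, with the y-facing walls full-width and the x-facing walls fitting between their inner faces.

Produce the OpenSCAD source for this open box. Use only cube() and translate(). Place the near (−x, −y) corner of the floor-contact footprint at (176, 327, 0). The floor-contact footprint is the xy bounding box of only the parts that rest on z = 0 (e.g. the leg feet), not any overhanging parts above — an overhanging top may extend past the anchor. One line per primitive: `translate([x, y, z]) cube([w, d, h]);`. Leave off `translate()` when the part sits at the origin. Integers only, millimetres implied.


translate([176, 327, 0]) cube([162, 477, 12]);
translate([176, 327, 12]) cube([162, 12, 227]);
translate([176, 792, 12]) cube([162, 12, 227]);
translate([176, 339, 12]) cube([12, 453, 227]);
translate([326, 339, 12]) cube([12, 453, 227]);


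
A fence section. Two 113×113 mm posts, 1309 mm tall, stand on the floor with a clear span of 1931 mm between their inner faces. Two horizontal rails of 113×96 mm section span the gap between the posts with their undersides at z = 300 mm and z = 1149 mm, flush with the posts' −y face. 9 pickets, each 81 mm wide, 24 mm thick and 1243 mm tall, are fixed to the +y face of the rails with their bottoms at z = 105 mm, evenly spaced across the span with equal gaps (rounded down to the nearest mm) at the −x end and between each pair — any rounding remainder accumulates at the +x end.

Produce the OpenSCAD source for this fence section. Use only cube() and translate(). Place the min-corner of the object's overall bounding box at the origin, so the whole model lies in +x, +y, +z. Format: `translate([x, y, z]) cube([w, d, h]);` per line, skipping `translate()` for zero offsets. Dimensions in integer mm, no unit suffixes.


cube([113, 113, 1309]);
translate([2044, 0, 0]) cube([113, 113, 1309]);
translate([113, 0, 300]) cube([1931, 113, 96]);
translate([113, 0, 1149]) cube([1931, 113, 96]);
translate([233, 113, 105]) cube([81, 24, 1243]);
translate([434, 113, 105]) cube([81, 24, 1243]);
translate([635, 113, 105]) cube([81, 24, 1243]);
translate([836, 113, 105]) cube([81, 24, 1243]);
translate([1037, 113, 105]) cube([81, 24, 1243]);
translate([1238, 113, 105]) cube([81, 24, 1243]);
translate([1439, 113, 105]) cube([81, 24, 1243]);
translate([1640, 113, 105]) cube([81, 24, 1243]);
translate([1841, 113, 105]) cube([81, 24, 1243]);


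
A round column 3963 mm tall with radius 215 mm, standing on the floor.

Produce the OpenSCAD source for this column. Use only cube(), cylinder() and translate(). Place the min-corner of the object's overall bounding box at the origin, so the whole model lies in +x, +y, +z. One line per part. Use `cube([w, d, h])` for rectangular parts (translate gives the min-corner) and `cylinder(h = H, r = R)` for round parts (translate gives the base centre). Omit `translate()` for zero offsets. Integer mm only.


translate([215, 215, 0]) cylinder(h = 3963, r = 215);


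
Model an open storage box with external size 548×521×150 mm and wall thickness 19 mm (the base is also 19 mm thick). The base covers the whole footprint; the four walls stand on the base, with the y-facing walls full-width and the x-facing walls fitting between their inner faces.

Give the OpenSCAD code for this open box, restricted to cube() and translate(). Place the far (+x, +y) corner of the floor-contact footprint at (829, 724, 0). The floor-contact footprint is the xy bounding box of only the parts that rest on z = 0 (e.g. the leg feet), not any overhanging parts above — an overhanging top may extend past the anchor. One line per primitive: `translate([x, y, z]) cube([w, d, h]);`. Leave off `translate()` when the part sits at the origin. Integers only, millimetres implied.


translate([281, 203, 0]) cube([548, 521, 19]);
translate([281, 203, 19]) cube([548, 19, 131]);
translate([281, 705, 19]) cube([548, 19, 131]);
translate([281, 222, 19]) cube([19, 483, 131]);
translate([810, 222, 19]) cube([19, 483, 131]);


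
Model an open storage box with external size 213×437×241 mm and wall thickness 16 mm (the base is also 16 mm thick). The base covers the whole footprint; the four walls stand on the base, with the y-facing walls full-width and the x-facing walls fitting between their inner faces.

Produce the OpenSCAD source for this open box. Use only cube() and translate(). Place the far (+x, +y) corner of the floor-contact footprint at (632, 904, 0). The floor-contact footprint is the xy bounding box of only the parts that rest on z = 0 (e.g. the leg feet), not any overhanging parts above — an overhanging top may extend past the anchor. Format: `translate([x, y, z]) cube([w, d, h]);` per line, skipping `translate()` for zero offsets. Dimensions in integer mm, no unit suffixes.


translate([419, 467, 0]) cube([213, 437, 16]);
translate([419, 467, 16]) cube([213, 16, 225]);
translate([419, 888, 16]) cube([213, 16, 225]);
translate([419, 483, 16]) cube([16, 405, 225]);
translate([616, 483, 16]) cube([16, 405, 225]);


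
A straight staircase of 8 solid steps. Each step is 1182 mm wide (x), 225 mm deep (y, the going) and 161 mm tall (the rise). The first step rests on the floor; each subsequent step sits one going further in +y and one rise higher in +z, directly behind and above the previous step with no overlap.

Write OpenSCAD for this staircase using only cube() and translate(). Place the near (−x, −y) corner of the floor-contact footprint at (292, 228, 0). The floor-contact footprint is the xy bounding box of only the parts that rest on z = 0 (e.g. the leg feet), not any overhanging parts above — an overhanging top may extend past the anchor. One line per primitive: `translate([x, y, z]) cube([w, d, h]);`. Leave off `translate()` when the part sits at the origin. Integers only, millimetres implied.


translate([292, 228, 0]) cube([1182, 225, 161]);
translate([292, 453, 161]) cube([1182, 225, 161]);
translate([292, 678, 322]) cube([1182, 225, 161]);
translate([292, 903, 483]) cube([1182, 225, 161]);
translate([292, 1128, 644]) cube([1182, 225, 161]);
translate([292, 1353, 805]) cube([1182, 225, 161]);
translate([292, 1578, 966]) cube([1182, 225, 161]);
translate([292, 1803, 1127]) cube([1182, 225, 161]);


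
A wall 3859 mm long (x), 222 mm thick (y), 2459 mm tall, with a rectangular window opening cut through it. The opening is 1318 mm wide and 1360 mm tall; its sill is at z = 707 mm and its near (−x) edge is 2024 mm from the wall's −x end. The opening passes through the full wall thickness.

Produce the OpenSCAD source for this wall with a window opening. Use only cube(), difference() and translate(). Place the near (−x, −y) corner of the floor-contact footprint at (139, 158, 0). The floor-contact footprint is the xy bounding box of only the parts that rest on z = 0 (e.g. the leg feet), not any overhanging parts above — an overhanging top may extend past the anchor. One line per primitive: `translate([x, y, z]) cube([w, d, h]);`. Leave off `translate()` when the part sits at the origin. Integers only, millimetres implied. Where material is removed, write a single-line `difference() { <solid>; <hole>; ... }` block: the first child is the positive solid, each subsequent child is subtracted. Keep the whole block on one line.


difference() { translate([139, 158, 0]) cube([3859, 222, 2459]); translate([2163, 158, 707]) cube([1318, 222, 1360]); }


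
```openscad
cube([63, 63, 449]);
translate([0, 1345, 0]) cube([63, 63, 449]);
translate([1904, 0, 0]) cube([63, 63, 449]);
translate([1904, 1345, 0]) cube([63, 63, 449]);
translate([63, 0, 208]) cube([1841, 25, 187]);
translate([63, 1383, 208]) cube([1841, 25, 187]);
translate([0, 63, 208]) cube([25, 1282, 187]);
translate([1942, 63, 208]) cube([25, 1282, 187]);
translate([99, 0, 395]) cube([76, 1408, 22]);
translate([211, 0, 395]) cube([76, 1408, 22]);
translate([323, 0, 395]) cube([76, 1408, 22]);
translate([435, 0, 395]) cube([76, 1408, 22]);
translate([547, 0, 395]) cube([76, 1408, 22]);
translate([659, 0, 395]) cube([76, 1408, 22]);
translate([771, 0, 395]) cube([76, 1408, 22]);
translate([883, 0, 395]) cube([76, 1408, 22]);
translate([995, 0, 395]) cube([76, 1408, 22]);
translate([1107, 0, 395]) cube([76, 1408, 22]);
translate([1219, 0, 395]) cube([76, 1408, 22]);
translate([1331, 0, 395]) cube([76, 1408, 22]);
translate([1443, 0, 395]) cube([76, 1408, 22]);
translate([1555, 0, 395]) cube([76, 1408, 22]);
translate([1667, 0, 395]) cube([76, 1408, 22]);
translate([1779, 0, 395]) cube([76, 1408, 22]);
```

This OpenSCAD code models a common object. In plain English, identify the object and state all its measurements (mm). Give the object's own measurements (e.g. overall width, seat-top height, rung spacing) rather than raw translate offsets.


A bed frame 1967 mm long (x) by 1408 mm wide (y). Four 63×63 mm corner posts, 449 mm tall, at the corners of the footprint. Four rails of 25 mm thickness and 187 mm height run between adjacent posts with their undersides at z = 208 mm, their outer faces flush with the outside of the frame (the two x-running rails run between the posts' inner faces; the two y-running rails run between the posts' inner faces). 16 slats, each 76 mm wide (x) and 22 mm thick, lie across the top of the two x-running rails, running the full 1408 mm width of the frame in y; along x they sit between the end posts with a 36 mm gap after the −x posts and between neighbouring slats, leaving 49 mm before the +x posts.


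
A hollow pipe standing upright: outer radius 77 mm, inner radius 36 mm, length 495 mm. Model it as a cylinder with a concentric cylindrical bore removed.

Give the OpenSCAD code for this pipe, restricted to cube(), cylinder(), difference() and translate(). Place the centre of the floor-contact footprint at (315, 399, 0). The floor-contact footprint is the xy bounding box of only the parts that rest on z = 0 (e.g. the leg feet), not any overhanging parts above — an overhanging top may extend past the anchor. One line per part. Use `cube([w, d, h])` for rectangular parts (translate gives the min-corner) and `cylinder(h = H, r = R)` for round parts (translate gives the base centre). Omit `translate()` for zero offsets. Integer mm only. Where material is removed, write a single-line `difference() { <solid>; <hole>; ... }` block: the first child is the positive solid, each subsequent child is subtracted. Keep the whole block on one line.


difference() { translate([315, 399, 0]) cylinder(h = 495, r = 77); translate([315, 399, 0]) cylinder(h = 495, r = 36); }


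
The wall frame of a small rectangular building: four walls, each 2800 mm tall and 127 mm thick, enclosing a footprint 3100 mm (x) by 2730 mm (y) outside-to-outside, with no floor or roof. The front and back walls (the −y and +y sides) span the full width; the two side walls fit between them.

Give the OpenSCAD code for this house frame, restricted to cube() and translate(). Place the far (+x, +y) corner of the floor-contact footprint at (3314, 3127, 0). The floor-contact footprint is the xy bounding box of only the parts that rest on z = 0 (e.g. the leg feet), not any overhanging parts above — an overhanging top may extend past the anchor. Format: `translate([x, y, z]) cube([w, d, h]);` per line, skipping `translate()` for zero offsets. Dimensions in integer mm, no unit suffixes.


translate([214, 397, 0]) cube([3100, 127, 2800]);
translate([214, 3000, 0]) cube([3100, 127, 2800]);
translate([214, 524, 0]) cube([127, 2476, 2800]);
translate([3187, 524, 0]) cube([127, 2476, 2800]);


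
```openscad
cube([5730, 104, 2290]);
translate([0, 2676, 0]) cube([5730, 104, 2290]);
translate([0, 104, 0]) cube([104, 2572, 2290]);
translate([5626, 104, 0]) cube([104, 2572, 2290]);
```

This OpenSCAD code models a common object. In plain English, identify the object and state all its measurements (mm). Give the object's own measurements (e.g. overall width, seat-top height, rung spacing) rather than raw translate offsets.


The wall frame of a small rectangular building: four walls, each 2290 mm tall and 104 mm thick, enclosing a footprint 5730 mm (x) by 2780 mm (y) outside-to-outside, with no floor or roof. The front and back walls (the −y and +y sides) span the full width; the two side walls fit between them.


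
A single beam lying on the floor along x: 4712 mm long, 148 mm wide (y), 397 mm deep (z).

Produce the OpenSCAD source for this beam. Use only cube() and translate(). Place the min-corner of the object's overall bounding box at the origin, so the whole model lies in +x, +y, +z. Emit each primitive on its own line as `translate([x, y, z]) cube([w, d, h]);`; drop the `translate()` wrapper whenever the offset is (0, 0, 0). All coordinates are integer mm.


cube([4712, 148, 397]);


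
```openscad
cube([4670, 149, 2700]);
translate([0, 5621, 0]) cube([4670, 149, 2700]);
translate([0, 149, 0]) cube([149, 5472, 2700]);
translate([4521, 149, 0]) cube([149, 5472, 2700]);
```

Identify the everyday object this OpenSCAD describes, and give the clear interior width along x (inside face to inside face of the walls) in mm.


A house (or room) frame. The interior width is 4372 mm.

Four 2700 mm walls enclosing a rectangle with no floor or roof — a room or house frame. Outside width is 4670 mm and wall thickness is 149 mm, so the interior width is 4670 − 2 × 149 = 4372 mm.


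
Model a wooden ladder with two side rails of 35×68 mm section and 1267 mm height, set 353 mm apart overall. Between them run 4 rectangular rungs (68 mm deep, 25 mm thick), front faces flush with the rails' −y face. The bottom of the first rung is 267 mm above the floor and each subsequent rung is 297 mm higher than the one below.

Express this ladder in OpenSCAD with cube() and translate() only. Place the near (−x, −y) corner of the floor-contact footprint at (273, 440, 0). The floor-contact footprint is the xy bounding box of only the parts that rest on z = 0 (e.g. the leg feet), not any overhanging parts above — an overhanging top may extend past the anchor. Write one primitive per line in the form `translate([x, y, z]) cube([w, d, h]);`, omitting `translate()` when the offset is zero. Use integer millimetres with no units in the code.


translate([273, 440, 0]) cube([35, 68, 1267]);
translate([591, 440, 0]) cube([35, 68, 1267]);
translate([308, 440, 267]) cube([283, 68, 25]);
translate([308, 440, 564]) cube([283, 68, 25]);
translate([308, 440, 861]) cube([283, 68, 25]);
translate([308, 440, 1158]) cube([283, 68, 25]);


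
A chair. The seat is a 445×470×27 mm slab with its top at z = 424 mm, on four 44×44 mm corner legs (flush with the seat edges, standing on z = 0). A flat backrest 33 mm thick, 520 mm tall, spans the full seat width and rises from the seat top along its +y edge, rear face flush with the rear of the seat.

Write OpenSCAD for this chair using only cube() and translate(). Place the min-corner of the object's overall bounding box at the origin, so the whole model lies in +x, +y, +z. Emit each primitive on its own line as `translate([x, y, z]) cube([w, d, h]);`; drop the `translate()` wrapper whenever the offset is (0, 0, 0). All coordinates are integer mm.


translate([0, 0, 397]) cube([445, 470, 27]);
cube([44, 44, 397]);
translate([401, 0, 0]) cube([44, 44, 397]);
translate([0, 426, 0]) cube([44, 44, 397]);
translate([401, 426, 0]) cube([44, 44, 397]);
translate([0, 437, 424]) cube([445, 33, 520]);


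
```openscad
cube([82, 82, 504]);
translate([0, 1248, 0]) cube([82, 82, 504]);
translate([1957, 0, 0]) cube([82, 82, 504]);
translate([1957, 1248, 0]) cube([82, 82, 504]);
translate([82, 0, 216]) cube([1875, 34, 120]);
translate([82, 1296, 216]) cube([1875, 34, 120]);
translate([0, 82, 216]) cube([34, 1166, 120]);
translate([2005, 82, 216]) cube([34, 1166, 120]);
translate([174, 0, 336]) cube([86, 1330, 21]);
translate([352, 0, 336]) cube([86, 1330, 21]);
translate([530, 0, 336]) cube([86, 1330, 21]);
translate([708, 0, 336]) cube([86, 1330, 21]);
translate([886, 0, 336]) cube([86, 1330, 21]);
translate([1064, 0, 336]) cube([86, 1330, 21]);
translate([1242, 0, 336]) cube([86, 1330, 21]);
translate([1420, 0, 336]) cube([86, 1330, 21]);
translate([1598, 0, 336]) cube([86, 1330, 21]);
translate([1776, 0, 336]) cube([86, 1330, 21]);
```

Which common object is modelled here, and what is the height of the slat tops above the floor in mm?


A bed frame. The slat-top height is 357 mm.

Four posts, four rails, and a row of slats — a bed frame. Slats sit on the rails at z = 216 + 120 = 336; with slat thickness 21, the top is 357 mm.


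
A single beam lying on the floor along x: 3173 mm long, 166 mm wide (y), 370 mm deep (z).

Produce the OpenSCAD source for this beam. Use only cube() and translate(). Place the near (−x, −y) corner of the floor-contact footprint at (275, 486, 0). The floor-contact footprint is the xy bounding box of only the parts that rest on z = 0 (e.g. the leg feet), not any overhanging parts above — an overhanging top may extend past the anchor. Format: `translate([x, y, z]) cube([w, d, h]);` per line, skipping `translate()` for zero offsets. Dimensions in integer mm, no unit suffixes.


translate([275, 486, 0]) cube([3173, 166, 370]);


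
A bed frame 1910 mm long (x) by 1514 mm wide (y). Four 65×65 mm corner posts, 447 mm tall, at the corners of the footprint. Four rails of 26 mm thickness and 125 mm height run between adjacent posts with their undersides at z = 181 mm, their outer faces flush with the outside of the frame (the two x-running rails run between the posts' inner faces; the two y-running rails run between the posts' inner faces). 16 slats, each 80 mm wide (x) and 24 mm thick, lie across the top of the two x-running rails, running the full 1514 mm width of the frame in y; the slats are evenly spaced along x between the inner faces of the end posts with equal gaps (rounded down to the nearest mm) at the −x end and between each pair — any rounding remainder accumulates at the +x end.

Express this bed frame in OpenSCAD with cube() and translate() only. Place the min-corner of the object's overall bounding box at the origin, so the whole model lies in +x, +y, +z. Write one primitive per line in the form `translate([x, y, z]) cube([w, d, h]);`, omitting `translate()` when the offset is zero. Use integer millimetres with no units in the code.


// slat z = rail_z + rail_h = 181 + 125 = 306
// slat gap = ⌊(1780 − 16·80) / 17⌋ = 29
cube([65, 65, 447]);
translate([0, 1449, 0]) cube([65, 65, 447]);
translate([1845, 0, 0]) cube([65, 65, 447]);
translate([1845, 1449, 0]) cube([65, 65, 447]);
translate([65, 0, 181]) cube([1780, 26, 125]);
translate([65, 1488, 181]) cube([1780, 26, 125]);
translate([0, 65, 181]) cube([26, 1384, 125]);
translate([1884, 65, 181]) cube([26, 1384, 125]);
translate([94, 0, 306]) cube([80, 1514, 24]);
translate([203, 0, 306]) cube([80, 1514, 24]);
translate([312, 0, 306]) cube([80, 1514, 24]);
translate([421, 0, 306]) cube([80, 1514, 24]);
translate([530, 0, 306]) cube([80, 1514, 24]);
translate([639, 0, 306]) cube([80, 1514, 24]);
translate([748, 0, 306]) cube([80, 1514, 24]);
translate([857, 0, 306]) cube([80, 1514, 24]);
translate([966, 0, 306]) cube([80, 1514, 24]);
translate([1075, 0, 306]) cube([80, 1514, 24]);
translate([1184, 0, 306]) cube([80, 1514, 24]);
translate([1293, 0, 306]) cube([80, 1514, 24]);
translate([1402, 0, 306]) cube([80, 1514, 24]);
translate([1511, 0, 306]) cube([80, 1514, 24]);
translate([1620, 0, 306]) cube([80, 1514, 24]);
translate([1729, 0, 306]) cube([80, 1514, 24]);


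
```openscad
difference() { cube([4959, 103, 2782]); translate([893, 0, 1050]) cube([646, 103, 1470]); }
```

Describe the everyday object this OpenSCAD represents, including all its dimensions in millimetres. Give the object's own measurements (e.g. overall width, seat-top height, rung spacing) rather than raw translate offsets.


A wall 4959 mm long (x), 103 mm thick (y), 2782 mm tall, with a rectangular window opening cut through it. The opening is 646 mm wide and 1470 mm tall; its sill is at z = 1050 mm and its near (−x) edge is 893 mm from the wall's −x end. The opening passes through the full wall thickness.


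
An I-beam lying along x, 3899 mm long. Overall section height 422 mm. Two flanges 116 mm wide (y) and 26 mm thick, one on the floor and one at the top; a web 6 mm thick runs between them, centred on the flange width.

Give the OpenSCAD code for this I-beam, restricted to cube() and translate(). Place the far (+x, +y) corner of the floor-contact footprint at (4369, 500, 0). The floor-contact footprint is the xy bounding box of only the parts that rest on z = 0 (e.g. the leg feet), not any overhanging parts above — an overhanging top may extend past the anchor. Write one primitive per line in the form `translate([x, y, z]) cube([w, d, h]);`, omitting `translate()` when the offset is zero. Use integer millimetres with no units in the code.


translate([470, 384, 0]) cube([3899, 116, 26]);
translate([470, 439, 26]) cube([3899, 6, 370]);
translate([470, 384, 396]) cube([3899, 116, 26]);


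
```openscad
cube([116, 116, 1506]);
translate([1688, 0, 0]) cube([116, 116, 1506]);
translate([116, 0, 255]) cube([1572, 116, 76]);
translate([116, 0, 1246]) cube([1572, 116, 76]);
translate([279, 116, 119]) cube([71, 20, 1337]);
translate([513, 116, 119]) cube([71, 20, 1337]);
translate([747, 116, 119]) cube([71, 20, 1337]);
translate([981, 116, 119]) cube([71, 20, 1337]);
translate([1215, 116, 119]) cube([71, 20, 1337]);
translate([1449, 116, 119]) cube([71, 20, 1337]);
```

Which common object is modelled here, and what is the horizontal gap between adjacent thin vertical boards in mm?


A fence section. The picket gap is 163 mm.

Two posts, two rails, 6 pickets — a fence section. Span 1572 mm holds 6 pickets of 71 mm with 7 equal gaps: ⌊(1572 − 6·71) / 7⌋ = 163 mm.


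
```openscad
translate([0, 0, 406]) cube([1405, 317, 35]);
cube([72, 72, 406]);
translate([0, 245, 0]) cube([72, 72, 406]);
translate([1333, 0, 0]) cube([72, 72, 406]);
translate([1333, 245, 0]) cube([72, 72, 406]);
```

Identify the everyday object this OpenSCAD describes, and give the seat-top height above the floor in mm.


A bench. The seat-top height is 441 mm.

A long slab on four corner posts — a bench. The slab sits at z = 406 with thickness 35, so the top is 406 + 35 = 441 mm.


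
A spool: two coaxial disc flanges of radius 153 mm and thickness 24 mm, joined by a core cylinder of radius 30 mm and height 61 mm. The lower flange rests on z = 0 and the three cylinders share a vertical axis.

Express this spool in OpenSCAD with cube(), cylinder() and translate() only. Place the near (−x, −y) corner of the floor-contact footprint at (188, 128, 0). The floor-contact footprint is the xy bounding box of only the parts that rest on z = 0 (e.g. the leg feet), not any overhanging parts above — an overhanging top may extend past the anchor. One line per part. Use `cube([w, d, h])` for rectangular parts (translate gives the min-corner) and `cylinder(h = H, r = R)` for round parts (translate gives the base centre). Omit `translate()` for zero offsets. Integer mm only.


translate([341, 281, 0]) cylinder(h = 24, r = 153);
translate([341, 281, 24]) cylinder(h = 61, r = 30);
translate([341, 281, 85]) cylinder(h = 24, r = 153);


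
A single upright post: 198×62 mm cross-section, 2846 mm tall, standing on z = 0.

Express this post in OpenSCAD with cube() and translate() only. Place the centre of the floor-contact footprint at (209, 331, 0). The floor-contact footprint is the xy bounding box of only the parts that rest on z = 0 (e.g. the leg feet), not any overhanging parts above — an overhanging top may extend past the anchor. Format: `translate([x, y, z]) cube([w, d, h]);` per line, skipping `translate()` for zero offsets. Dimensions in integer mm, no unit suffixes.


translate([110, 300, 0]) cube([198, 62, 2846]);


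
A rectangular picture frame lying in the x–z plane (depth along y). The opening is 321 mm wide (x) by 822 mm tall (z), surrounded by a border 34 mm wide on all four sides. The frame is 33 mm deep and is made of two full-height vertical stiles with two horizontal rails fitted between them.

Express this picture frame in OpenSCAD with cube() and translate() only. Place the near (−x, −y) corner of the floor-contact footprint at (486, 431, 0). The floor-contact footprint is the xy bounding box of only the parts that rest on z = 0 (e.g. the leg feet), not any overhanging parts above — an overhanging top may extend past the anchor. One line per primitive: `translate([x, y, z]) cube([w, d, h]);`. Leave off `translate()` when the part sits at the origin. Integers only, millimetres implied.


translate([486, 431, 0]) cube([34, 33, 890]);
translate([841, 431, 0]) cube([34, 33, 890]);
translate([520, 431, 0]) cube([321, 33, 34]);
translate([520, 431, 856]) cube([321, 33, 34]);


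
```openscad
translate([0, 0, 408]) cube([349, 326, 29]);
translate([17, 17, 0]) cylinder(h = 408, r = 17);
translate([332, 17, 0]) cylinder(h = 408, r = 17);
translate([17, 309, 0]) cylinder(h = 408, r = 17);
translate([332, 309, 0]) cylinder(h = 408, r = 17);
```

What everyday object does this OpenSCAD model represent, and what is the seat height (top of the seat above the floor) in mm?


A stool. The seat height is 437 mm.

A 349×326×29 slab at z = 408 on four corner cylinders — a stool. The seat top is 408 + 29 = 437 mm.


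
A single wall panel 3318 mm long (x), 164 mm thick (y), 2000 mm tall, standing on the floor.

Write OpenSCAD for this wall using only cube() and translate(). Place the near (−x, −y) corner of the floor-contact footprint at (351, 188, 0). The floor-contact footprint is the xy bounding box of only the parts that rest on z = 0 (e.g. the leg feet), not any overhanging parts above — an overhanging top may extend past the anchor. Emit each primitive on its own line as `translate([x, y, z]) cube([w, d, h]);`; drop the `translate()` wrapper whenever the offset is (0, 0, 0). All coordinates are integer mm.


translate([351, 188, 0]) cube([3318, 164, 2000]);


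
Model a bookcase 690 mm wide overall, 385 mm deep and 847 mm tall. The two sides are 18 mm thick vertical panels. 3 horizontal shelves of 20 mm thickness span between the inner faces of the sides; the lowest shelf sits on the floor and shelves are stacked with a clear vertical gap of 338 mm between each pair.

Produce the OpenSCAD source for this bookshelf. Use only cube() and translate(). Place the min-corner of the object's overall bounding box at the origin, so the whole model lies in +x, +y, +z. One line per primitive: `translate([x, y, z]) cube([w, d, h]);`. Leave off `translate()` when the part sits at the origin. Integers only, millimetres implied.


cube([18, 385, 847]);
translate([672, 0, 0]) cube([18, 385, 847]);
translate([18, 0, 0]) cube([654, 385, 20]);
translate([18, 0, 358]) cube([654, 385, 20]);
translate([18, 0, 716]) cube([654, 385, 20]);


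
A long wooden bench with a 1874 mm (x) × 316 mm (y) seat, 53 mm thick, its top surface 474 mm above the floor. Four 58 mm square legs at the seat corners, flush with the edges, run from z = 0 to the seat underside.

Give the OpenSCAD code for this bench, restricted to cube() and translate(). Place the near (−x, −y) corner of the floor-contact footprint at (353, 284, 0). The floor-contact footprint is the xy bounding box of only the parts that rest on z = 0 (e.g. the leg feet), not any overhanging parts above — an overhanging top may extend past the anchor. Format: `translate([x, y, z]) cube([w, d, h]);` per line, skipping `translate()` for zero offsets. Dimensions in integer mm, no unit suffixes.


// leg_h = 474 − 53 = 421
translate([353, 284, 421]) cube([1874, 316, 53]);
translate([353, 284, 0]) cube([58, 58, 421]);
translate([353, 542, 0]) cube([58, 58, 421]);
translate([2169, 284, 0]) cube([58, 58, 421]);
translate([2169, 542, 0]) cube([58, 58, 421]);
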